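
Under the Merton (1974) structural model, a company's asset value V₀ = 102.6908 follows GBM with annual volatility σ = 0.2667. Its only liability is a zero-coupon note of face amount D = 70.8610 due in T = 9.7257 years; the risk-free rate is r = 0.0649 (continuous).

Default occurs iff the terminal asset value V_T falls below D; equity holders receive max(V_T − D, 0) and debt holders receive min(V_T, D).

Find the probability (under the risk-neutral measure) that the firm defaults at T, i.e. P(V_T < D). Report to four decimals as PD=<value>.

PD=0.2150

d₁ = [ln(V₀/D) + (r + σ²/2)T] / (σ√T)
   = [ln(102.6908/70.8610) + (0.0649 + 0.5·0.2667²)·9.7257] / (0.2667·√9.7257)
   = [0.371002 + 0.977087] / 0.831732 = 1.620822
d₂ = d₁ − σ√T = 1.620822 − 0.831732 = 0.789090
risk-neutral PD = N(−d₂) = N(-0.789090) = 0.215030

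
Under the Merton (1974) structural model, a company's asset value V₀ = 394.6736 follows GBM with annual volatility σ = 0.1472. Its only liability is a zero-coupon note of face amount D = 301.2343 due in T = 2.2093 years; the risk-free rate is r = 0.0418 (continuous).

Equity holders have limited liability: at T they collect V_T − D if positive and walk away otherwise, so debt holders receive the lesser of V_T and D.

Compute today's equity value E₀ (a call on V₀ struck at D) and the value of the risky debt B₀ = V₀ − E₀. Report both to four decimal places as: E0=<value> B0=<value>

E0=121.4677 B0=273.2059

d₁ = [ln(V₀/D) + (r + σ²/2)T] / (σ√T)
   = [ln(394.6736/301.2343) + (0.0418 + 0.5·0.1472²)·2.2093] / (0.1472·√2.2093)
   = [0.270171 + 0.116284] / 0.218794 = 1.766296
d₂ = d₁ − σ√T = 1.766296 − 0.218794 = 1.547503
N(d₁) = 0.961327,  N(d₂) = 0.939129,  e^(−rT) = 0.911787
E₀ = V₀·N(d₁) − D·e^(−rT)·N(d₂)
   = 394.6736·0.961327 − 301.2343·0.911787·0.939129 = 121.467746
B₀ = V₀ − E₀ = 394.6736 − 121.467746 = 273.205854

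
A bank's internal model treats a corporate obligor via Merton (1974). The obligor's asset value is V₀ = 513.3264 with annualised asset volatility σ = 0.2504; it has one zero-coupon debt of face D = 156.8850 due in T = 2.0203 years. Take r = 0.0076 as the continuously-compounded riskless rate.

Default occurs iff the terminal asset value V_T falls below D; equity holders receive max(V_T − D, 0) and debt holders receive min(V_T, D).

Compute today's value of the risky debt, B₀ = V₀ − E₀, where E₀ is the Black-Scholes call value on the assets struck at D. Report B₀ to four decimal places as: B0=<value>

B0=154.4851

d₁ = [ln(V₀/D) + (r + σ²/2)T] / (σ√T)
   = [ln(513.3264/156.8850) + (0.0076 + 0.5·0.2504²)·2.0203] / (0.2504·√2.0203)
   = [1.185399 + 0.078691] / 0.355912 = 3.551695
d₂ = d₁ − σ√T = 3.551695 − 0.355912 = 3.195783
N(d₁) = 0.999809,  N(d₂) = 0.999303,  e^(−rT) = 0.984763
E₀ = V₀·N(d₁) − D·e^(−rT)·N(d₂)
   = 513.3264·0.999809 − 156.8850·0.984763·0.999303 = 358.841340
B₀ = V₀ − E₀ = 513.3264 − 358.841340 = 154.485060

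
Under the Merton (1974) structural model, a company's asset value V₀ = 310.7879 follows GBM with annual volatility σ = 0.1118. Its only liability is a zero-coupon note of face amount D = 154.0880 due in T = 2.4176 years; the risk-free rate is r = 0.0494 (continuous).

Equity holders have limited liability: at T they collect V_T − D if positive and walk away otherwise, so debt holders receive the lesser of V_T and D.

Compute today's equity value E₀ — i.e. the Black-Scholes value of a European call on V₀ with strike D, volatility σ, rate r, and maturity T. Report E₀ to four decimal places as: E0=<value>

d₁ = [ln(V₀/D) + (r + σ²/2)T] / (σ√T)
   = [ln(310.7879/154.0880) + (0.0494 + 0.5·0.1118²)·2.4176] / (0.1118·√2.4176)
   = [0.701587 + 0.134539] / 0.173834 = 4.809915
d₂ = d₁ − σ√T = 4.809915 − 0.173834 = 4.636081
N(d₁) = 0.999999,  N(d₂) = 0.999998,  e^(−rT) = 0.887427
E₀ = V₀·N(d₁) − D·e^(−rT)·N(d₂)
   = 310.7879·0.999999 − 154.0880·0.887427·0.999998 = 174.046115

E0=174.0461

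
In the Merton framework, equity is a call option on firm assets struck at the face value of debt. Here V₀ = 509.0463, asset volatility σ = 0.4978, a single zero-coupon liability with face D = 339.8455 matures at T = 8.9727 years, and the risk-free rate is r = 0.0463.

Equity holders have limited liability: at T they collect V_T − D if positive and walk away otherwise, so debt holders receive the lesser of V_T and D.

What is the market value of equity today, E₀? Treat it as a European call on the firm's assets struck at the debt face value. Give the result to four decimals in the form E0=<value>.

d₁ = [ln(V₀/D) + (r + σ²/2)T] / (σ√T)
   = [ln(509.0463/339.8455) + (0.0463 + 0.5·0.4978²)·8.9727] / (0.4978·√8.9727)
   = [0.404048 + 1.527175] / 1.491133 = 1.295138
d₂ = d₁ − σ√T = 1.295138 − 1.491133 = -0.195995
N(d₁) = 0.902364,  N(d₂) = 0.422307,  e^(−rT) = 0.660052
E₀ = V₀·N(d₁) − D·e^(−rT)·N(d₂)
   = 509.0463·0.902364 − 339.8455·0.660052·0.422307 = 364.614759

E0=364.6148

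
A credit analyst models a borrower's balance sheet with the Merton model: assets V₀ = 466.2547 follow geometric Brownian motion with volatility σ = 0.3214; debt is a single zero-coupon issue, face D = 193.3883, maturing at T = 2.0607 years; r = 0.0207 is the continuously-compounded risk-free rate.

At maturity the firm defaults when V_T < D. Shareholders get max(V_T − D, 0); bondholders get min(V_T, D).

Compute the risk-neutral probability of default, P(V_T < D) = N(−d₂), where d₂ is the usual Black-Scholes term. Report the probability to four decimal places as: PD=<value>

d₁ = [ln(V₀/D) + (r + σ²/2)T] / (σ√T)
   = [ln(466.2547/193.3883) + (0.0207 + 0.5·0.3214²)·2.0607] / (0.3214·√2.0607)
   = [0.880032 + 0.149090] / 0.461374 = 2.230557
d₂ = d₁ − σ√T = 2.230557 − 0.461374 = 1.769183
risk-neutral PD = N(−d₂) = N(-1.769183) = 0.038432

PD=0.0384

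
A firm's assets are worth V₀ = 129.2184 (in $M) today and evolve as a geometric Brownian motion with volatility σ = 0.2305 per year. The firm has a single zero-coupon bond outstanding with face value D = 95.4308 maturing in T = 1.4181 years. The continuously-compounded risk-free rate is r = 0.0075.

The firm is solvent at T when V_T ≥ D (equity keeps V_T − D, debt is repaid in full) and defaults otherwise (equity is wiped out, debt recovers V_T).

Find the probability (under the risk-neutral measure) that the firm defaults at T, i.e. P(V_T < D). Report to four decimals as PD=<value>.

PD=0.1573

d₁ = [ln(V₀/D) + (r + σ²/2)T] / (σ√T)
   = [ln(129.2184/95.4308) + (0.0075 + 0.5·0.2305²)·1.4181] / (0.2305·√1.4181)
   = [0.303103 + 0.048308] / 0.274489 = 1.280237
d₂ = d₁ − σ√T = 1.280237 − 0.274489 = 1.005748
risk-neutral PD = N(−d₂) = N(-1.005748) = 0.157268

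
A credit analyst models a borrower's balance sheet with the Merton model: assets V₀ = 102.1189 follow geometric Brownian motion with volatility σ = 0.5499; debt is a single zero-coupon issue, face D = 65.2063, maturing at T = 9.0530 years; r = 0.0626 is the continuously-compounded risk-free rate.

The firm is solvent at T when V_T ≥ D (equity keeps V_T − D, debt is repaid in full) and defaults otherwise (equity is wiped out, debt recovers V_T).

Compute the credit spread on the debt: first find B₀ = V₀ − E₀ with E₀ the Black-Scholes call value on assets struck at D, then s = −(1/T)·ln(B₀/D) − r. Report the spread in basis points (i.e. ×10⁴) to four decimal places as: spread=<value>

d₁ = [ln(V₀/D) + (r + σ²/2)T] / (σ√T)
   = [ln(102.1189/65.2063) + (0.0626 + 0.5·0.5499²)·9.0530] / (0.5499·√9.0530)
   = [0.448582 + 1.935486] / 1.654550 = 1.440916
d₂ = d₁ − σ√T = 1.440916 − 1.654550 = -0.213634
N(d₁) = 0.925196,  N(d₂) = 0.415416,  e^(−rT) = 0.567385
E₀ = V₀·N(d₁) − D·e^(−rT)·N(d₂)
   = 102.1189·0.925196 − 65.2063·0.567385·0.415416 = 79.110804
B₀ = V₀ − E₀ = 102.1189 − 79.110804 = 23.008096
spread = −(1/T)·ln(B₀/D) − r = −(1/9.0530)·ln(23.008096/65.2063) − 0.0626 = 0.05246793
in basis points: 0.05246793 × 10⁴ = 524.6793 bp

spread=524.6793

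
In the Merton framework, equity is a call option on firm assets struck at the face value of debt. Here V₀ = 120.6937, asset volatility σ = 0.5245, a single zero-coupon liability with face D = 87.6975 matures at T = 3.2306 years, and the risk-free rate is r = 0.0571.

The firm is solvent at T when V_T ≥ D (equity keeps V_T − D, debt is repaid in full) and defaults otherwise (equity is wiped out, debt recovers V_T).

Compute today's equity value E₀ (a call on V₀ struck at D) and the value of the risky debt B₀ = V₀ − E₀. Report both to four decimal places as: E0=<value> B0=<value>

E0=63.4179 B0=57.2758

d₁ = [ln(V₀/D) + (r + σ²/2)T] / (σ√T)
   = [ln(120.6937/87.6975) + (0.0571 + 0.5·0.5245²)·3.2306] / (0.5245·√3.2306)
   = [0.319363 + 0.628837] / 0.942729 = 1.005802
d₂ = d₁ − σ√T = 1.005802 − 0.942729 = 0.063073
N(d₁) = 0.842745,  N(d₂) = 0.525146,  e^(−rT) = 0.831547
E₀ = V₀·N(d₁) − D·e^(−rT)·N(d₂)
   = 120.6937·0.842745 − 87.6975·0.831547·0.525146 = 63.417924
B₀ = V₀ − E₀ = 120.6937 − 63.417924 = 57.275776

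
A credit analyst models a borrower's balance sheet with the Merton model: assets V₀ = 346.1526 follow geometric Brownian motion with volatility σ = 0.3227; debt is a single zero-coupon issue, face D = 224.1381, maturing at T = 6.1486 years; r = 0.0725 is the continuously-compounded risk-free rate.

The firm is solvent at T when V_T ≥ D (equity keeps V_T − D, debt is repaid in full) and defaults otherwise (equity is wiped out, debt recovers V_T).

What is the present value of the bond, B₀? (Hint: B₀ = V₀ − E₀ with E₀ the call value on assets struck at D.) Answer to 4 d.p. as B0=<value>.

B0=131.9124

d₁ = [ln(V₀/D) + (r + σ²/2)T] / (σ√T)
   = [ln(346.1526/224.1381) + (0.0725 + 0.5·0.3227²)·6.1486] / (0.3227·√6.1486)
   = [0.434617 + 0.765917] / 0.800179 = 1.500332
d₂ = d₁ − σ√T = 1.500332 − 0.800179 = 0.700153
N(d₁) = 0.933236,  N(d₂) = 0.758084,  e^(−rT) = 0.640329
E₀ = V₀·N(d₁) − D·e^(−rT)·N(d₂)
   = 346.1526·0.933236 − 224.1381·0.640329·0.758084 = 214.240181
B₀ = V₀ − E₀ = 346.1526 − 214.240181 = 131.912419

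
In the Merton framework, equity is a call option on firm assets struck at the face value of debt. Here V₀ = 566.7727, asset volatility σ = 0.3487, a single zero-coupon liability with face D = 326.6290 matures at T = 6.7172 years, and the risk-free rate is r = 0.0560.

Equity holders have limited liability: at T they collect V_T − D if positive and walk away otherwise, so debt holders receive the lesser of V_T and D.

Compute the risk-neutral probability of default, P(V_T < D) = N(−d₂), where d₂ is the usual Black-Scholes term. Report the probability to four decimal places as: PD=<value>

PD=0.2829

d₁ = [ln(V₀/D) + (r + σ²/2)T] / (σ√T)
   = [ln(566.7727/326.6290) + (0.0560 + 0.5·0.3487²)·6.7172] / (0.3487·√6.7172)
   = [0.551133 + 0.784541] / 0.903745 = 1.477932
d₂ = d₁ − σ√T = 1.477932 − 0.903745 = 0.574187
risk-neutral PD = N(−d₂) = N(-0.574187) = 0.282921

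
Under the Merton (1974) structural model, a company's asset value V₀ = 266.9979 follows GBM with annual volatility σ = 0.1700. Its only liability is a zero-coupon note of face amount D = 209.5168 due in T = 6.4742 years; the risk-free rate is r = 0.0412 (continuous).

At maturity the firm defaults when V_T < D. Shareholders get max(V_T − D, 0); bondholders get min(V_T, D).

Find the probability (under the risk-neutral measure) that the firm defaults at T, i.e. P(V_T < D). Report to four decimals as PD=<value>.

d₁ = [ln(V₀/D) + (r + σ²/2)T] / (σ√T)
   = [ln(266.9979/209.5168) + (0.0412 + 0.5·0.1700²)·6.4742] / (0.1700·√6.4742)
   = [0.242437 + 0.360289] / 0.432556 = 1.393407
d₂ = d₁ − σ√T = 1.393407 − 0.432556 = 0.960851
risk-neutral PD = N(−d₂) = N(-0.960851) = 0.168313

PD=0.1683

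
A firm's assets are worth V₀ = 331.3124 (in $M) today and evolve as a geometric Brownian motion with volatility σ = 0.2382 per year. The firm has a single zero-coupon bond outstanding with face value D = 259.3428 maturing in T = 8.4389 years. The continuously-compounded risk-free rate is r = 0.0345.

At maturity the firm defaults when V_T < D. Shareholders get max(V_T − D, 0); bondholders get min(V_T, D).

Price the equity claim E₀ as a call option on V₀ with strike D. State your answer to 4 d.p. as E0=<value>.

E0=158.7587

d₁ = [ln(V₀/D) + (r + σ²/2)T] / (σ√T)
   = [ln(331.3124/259.3428) + (0.0345 + 0.5·0.2382²)·8.4389] / (0.2382·√8.4389)
   = [0.244911 + 0.530550] / 0.691966 = 1.120664
d₂ = d₁ − σ√T = 1.120664 − 0.691966 = 0.428698
N(d₁) = 0.868785,  N(d₂) = 0.665929,  e^(−rT) = 0.747410
E₀ = V₀·N(d₁) − D·e^(−rT)·N(d₂)
   = 331.3124·0.868785 − 259.3428·0.747410·0.665929 = 158.758653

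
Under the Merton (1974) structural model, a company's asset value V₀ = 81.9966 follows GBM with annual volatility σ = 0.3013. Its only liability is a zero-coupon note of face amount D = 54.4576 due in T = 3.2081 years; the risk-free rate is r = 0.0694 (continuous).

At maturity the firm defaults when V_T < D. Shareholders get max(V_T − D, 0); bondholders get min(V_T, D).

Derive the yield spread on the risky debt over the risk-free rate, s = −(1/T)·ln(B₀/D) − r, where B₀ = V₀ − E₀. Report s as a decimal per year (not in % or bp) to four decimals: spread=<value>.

spread=0.0137

d₁ = [ln(V₀/D) + (r + σ²/2)T] / (σ√T)
   = [ln(81.9966/54.4576) + (0.0694 + 0.5·0.3013²)·3.2081] / (0.3013·√3.2081)
   = [0.409255 + 0.368261] / 0.539664 = 1.440742
d₂ = d₁ − σ√T = 1.440742 − 0.539664 = 0.901078
N(d₁) = 0.925171,  N(d₂) = 0.816227,  e^(−rT) = 0.800401
E₀ = V₀·N(d₁) − D·e^(−rT)·N(d₂)
   = 81.9966·0.925171 − 54.4576·0.800401·0.816227 = 40.283261
B₀ = V₀ − E₀ = 81.9966 − 40.283261 = 41.713339
spread = −(1/T)·ln(B₀/D) − r = −(1/3.2081)·ln(41.713339/54.4576) − 0.0694 = 0.01370261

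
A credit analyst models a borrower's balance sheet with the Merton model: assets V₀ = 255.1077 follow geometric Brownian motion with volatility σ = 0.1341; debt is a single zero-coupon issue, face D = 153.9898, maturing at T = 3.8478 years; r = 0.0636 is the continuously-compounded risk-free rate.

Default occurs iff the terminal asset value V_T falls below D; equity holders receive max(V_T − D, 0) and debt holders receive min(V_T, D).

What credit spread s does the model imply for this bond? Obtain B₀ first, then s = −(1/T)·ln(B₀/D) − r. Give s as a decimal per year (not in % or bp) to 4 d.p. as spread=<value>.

spread=0.0001

d₁ = [ln(V₀/D) + (r + σ²/2)T] / (σ√T)
   = [ln(255.1077/153.9898) + (0.0636 + 0.5·0.1341²)·3.8478] / (0.1341·√3.8478)
   = [0.504799 + 0.279317] / 0.263048 = 2.980888
d₂ = d₁ − σ√T = 2.980888 − 0.263048 = 2.717840
N(d₁) = 0.998563,  N(d₂) = 0.996715,  e^(−rT) = 0.782924
E₀ = V₀·N(d₁) − D·e^(−rT)·N(d₂)
   = 255.1077·0.998563 − 153.9898·0.782924·0.996715 = 134.574939
B₀ = V₀ − E₀ = 255.1077 − 134.574939 = 120.532761
spread = −(1/T)·ln(B₀/D) − r = −(1/3.8478)·ln(120.532761/153.9898) − 0.0636 = 0.00006359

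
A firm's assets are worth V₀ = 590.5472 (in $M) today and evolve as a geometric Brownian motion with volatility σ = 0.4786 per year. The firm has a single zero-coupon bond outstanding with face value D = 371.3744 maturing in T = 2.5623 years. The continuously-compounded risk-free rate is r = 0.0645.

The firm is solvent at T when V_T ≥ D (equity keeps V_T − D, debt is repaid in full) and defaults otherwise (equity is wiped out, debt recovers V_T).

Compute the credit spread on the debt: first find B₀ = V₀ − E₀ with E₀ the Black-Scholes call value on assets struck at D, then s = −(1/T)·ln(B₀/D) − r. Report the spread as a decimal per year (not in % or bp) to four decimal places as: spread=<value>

d₁ = [ln(V₀/D) + (r + σ²/2)T] / (σ√T)
   = [ln(590.5472/371.3744) + (0.0645 + 0.5·0.4786²)·2.5623] / (0.4786·√2.5623)
   = [0.463839 + 0.458726] / 0.766104 = 1.204229
d₂ = d₁ − σ√T = 1.204229 − 0.766104 = 0.438125
N(d₁) = 0.885750,  N(d₂) = 0.669352,  e^(−rT) = 0.847666
E₀ = V₀·N(d₁) − D·e^(−rT)·N(d₂)
   = 590.5472·0.885750 − 371.3744·0.847666·0.669352 = 312.363771
B₀ = V₀ − E₀ = 590.5472 − 312.363771 = 278.183429
spread = −(1/T)·ln(B₀/D) − r = −(1/2.5623)·ln(278.183429/371.3744) − 0.0645 = 0.04826197

spread=0.0483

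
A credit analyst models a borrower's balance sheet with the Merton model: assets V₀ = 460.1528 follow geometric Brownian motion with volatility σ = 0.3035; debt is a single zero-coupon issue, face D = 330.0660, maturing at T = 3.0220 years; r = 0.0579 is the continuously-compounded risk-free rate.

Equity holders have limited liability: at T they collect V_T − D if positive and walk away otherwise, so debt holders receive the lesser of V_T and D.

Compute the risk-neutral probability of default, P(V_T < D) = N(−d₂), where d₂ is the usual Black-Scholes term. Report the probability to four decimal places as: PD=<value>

PD=0.2427

d₁ = [ln(V₀/D) + (r + σ²/2)T] / (σ√T)
   = [ln(460.1528/330.0660) + (0.0579 + 0.5·0.3035²)·3.0220] / (0.3035·√3.0220)
   = [0.332266 + 0.314155] / 0.527601 = 1.225208
d₂ = d₁ − σ√T = 1.225208 − 0.527601 = 0.697607
risk-neutral PD = N(−d₂) = N(-0.697607) = 0.242712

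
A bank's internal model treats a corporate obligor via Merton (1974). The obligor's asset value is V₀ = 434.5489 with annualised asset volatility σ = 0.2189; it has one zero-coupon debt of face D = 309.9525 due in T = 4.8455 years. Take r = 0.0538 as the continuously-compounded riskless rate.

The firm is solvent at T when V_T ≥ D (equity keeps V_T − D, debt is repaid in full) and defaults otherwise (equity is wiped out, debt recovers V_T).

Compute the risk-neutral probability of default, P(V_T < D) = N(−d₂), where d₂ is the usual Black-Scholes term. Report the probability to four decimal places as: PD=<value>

d₁ = [ln(V₀/D) + (r + σ²/2)T] / (σ√T)
   = [ln(434.5489/309.9525) + (0.0538 + 0.5·0.2189²)·4.8455] / (0.2189·√4.8455)
   = [0.337889 + 0.376779] / 0.481854 = 1.483166
d₂ = d₁ − σ√T = 1.483166 − 0.481854 = 1.001312
risk-neutral PD = N(−d₂) = N(-1.001312) = 0.158338

PD=0.1583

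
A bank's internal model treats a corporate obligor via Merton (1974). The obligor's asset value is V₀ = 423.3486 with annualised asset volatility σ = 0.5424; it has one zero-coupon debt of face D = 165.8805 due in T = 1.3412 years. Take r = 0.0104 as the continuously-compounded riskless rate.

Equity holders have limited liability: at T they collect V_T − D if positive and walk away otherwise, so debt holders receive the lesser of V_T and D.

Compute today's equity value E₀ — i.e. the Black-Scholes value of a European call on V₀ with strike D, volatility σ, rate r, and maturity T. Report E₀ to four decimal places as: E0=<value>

E0=264.2956

d₁ = [ln(V₀/D) + (r + σ²/2)T] / (σ√T)
   = [ln(423.3486/165.8805) + (0.0104 + 0.5·0.5424²)·1.3412] / (0.5424·√1.3412)
   = [0.936928 + 0.211237] / 0.628154 = 1.827840
d₂ = d₁ − σ√T = 1.827840 − 0.628154 = 1.199685
N(d₁) = 0.966213,  N(d₂) = 0.884869,  e^(−rT) = 0.986148
E₀ = V₀·N(d₁) − D·e^(−rT)·N(d₂)
   = 423.3486·0.966213 − 165.8805·0.986148·0.884869 = 264.295639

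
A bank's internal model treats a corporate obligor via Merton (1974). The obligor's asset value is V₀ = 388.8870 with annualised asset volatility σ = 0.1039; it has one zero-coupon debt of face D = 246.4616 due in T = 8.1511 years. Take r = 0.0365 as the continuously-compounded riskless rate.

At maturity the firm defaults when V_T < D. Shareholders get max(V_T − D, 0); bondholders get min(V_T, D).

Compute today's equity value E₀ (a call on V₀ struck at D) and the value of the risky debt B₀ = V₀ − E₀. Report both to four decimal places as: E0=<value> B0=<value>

E0=205.9880 B0=182.8990

d₁ = [ln(V₀/D) + (r + σ²/2)T] / (σ√T)
   = [ln(388.8870/246.4616) + (0.0365 + 0.5·0.1039²)·8.1511] / (0.1039·√8.1511)
   = [0.456083 + 0.341512] / 0.296636 = 2.688799
d₂ = d₁ − σ√T = 2.688799 − 0.296636 = 2.392163
N(d₁) = 0.996415,  N(d₂) = 0.991625,  e^(−rT) = 0.742661
E₀ = V₀·N(d₁) − D·e^(−rT)·N(d₂)
   = 388.8870·0.996415 − 246.4616·0.742661·0.991625 = 205.988037
B₀ = V₀ − E₀ = 388.8870 − 205.988037 = 182.898963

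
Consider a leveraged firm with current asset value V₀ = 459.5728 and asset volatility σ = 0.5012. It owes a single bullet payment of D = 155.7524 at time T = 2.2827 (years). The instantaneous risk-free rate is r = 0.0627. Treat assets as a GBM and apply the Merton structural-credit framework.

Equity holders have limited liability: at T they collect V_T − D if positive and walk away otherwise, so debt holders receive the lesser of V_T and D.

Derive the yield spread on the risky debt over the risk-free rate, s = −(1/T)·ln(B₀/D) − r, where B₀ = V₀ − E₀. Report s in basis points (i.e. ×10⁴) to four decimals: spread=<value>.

d₁ = [ln(V₀/D) + (r + σ²/2)T] / (σ√T)
   = [ln(459.5728/155.7524) + (0.0627 + 0.5·0.5012²)·2.2827] / (0.5012·√2.2827)
   = [1.082030 + 0.429834] / 0.757243 = 1.996536
d₂ = d₁ − σ√T = 1.996536 − 0.757243 = 1.239293
N(d₁) = 0.977062,  N(d₂) = 0.892381,  e^(−rT) = 0.866645
E₀ = V₀·N(d₁) − D·e^(−rT)·N(d₂)
   = 459.5728·0.977062 − 155.7524·0.866645·0.892381 = 328.575678
B₀ = V₀ − E₀ = 459.5728 − 328.575678 = 130.997122
spread = −(1/T)·ln(B₀/D) − r = −(1/2.2827)·ln(130.997122/155.7524) − 0.0627 = 0.01312784
in basis points: 0.01312784 × 10⁴ = 131.2784 bp

spread=131.2784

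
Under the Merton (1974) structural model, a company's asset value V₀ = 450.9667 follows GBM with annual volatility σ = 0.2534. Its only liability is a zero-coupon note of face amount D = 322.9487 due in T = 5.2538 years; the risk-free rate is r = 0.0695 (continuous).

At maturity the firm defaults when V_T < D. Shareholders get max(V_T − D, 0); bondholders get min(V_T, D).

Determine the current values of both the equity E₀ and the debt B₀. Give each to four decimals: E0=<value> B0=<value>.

d₁ = [ln(V₀/D) + (r + σ²/2)T] / (σ√T)
   = [ln(450.9667/322.9487) + (0.0695 + 0.5·0.2534²)·5.2538] / (0.2534·√5.2538)
   = [0.333900 + 0.533816] / 0.580822 = 1.493944
d₂ = d₁ − σ√T = 1.493944 − 0.580822 = 0.913122
N(d₁) = 0.932405,  N(d₂) = 0.819411,  e^(−rT) = 0.694100
E₀ = V₀·N(d₁) − D·e^(−rT)·N(d₂)
   = 450.9667·0.932405 − 322.9487·0.694100·0.819411 = 236.805492
B₀ = V₀ − E₀ = 450.9667 − 236.805492 = 214.161208

E0=236.8055 B0=214.1612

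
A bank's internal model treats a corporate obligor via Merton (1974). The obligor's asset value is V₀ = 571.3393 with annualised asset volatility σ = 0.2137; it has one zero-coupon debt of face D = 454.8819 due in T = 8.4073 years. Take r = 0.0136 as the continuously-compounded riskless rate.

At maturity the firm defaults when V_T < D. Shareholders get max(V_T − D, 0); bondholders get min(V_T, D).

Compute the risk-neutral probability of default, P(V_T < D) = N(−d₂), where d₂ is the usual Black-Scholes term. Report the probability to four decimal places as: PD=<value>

PD=0.4042

d₁ = [ln(V₀/D) + (r + σ²/2)T] / (σ√T)
   = [ln(571.3393/454.8819) + (0.0136 + 0.5·0.2137²)·8.4073] / (0.2137·√8.4073)
   = [0.227945 + 0.306310] / 0.619631 = 0.862217
d₂ = d₁ − σ√T = 0.862217 − 0.619631 = 0.242586
risk-neutral PD = N(−d₂) = N(-0.242586) = 0.404163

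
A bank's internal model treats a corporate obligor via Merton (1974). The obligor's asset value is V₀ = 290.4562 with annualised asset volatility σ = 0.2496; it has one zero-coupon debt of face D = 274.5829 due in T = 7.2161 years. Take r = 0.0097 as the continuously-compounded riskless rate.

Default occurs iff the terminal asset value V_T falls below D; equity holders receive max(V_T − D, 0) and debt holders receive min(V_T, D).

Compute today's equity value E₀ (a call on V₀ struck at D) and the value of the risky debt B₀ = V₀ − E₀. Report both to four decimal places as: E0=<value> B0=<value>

d₁ = [ln(V₀/D) + (r + σ²/2)T] / (σ√T)
   = [ln(290.4562/274.5829) + (0.0097 + 0.5·0.2496²)·7.2161] / (0.2496·√7.2161)
   = [0.056200 + 0.294778] / 0.670495 = 0.523460
d₂ = d₁ − σ√T = 0.523460 − 0.670495 = -0.147035
N(d₁) = 0.699673,  N(d₂) = 0.441552,  e^(−rT) = 0.932397
E₀ = V₀·N(d₁) − D·e^(−rT)·N(d₂)
   = 290.4562·0.699673 − 274.5829·0.932397·0.441552 = 90.178022
B₀ = V₀ − E₀ = 290.4562 − 90.178022 = 200.278178

E0=90.1780 B0=200.2782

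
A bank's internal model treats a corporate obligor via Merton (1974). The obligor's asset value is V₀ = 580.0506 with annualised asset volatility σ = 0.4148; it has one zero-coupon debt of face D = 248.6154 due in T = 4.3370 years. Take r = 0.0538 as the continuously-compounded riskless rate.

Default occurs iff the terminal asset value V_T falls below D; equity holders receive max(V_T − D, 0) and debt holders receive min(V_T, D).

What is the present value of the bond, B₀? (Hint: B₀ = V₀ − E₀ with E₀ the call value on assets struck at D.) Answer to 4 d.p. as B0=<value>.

B0=183.0426

d₁ = [ln(V₀/D) + (r + σ²/2)T] / (σ√T)
   = [ln(580.0506/248.6154) + (0.0538 + 0.5·0.4148²)·4.3370] / (0.4148·√4.3370)
   = [0.847208 + 0.606441] / 0.863840 = 1.682775
d₂ = d₁ − σ√T = 1.682775 − 0.863840 = 0.818935
N(d₁) = 0.953791,  N(d₂) = 0.793588,  e^(−rT) = 0.791892
E₀ = V₀·N(d₁) − D·e^(−rT)·N(d₂)
   = 580.0506·0.953791 − 248.6154·0.791892·0.793588 = 397.008007
B₀ = V₀ − E₀ = 580.0506 − 397.008007 = 183.042593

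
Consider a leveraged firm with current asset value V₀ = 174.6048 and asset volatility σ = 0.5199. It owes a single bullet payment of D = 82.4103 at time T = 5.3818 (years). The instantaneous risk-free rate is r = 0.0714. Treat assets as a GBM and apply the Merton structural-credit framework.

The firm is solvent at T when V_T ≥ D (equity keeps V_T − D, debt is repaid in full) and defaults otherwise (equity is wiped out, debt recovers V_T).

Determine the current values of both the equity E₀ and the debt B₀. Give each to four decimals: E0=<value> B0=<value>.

d₁ = [ln(V₀/D) + (r + σ²/2)T] / (σ√T)
   = [ln(174.6048/82.4103) + (0.0714 + 0.5·0.5199²)·5.3818] / (0.5199·√5.3818)
   = [0.750815 + 1.111600] / 1.206101 = 1.544162
d₂ = d₁ − σ√T = 1.544162 − 1.206101 = 0.338061
N(d₁) = 0.938725,  N(d₂) = 0.632341,  e^(−rT) = 0.680954
E₀ = V₀·N(d₁) − D·e^(−rT)·N(d₂)
   = 174.6048·0.938725 − 82.4103·0.680954·0.632341 = 128.420469
B₀ = V₀ − E₀ = 174.6048 − 128.420469 = 46.184331

E0=128.4205 B0=46.1843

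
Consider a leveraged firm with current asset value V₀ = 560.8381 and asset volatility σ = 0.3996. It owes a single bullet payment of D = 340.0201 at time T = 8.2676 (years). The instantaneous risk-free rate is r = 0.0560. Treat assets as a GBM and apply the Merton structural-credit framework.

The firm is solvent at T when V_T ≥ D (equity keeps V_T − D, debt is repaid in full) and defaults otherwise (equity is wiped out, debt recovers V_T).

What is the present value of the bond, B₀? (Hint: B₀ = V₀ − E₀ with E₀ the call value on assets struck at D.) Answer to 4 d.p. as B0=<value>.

B0=173.4958

d₁ = [ln(V₀/D) + (r + σ²/2)T] / (σ√T)
   = [ln(560.8381/340.0201) + (0.0560 + 0.5·0.3996²)·8.2676] / (0.3996·√8.2676)
   = [0.500428 + 1.123071] / 1.148987 = 1.412983
d₂ = d₁ − σ√T = 1.412983 − 1.148987 = 0.263995
N(d₁) = 0.921170,  N(d₂) = 0.604108,  e^(−rT) = 0.629402
E₀ = V₀·N(d₁) − D·e^(−rT)·N(d₂)
   = 560.8381·0.921170 − 340.0201·0.629402·0.604108 = 387.342257
B₀ = V₀ − E₀ = 560.8381 − 387.342257 = 173.495843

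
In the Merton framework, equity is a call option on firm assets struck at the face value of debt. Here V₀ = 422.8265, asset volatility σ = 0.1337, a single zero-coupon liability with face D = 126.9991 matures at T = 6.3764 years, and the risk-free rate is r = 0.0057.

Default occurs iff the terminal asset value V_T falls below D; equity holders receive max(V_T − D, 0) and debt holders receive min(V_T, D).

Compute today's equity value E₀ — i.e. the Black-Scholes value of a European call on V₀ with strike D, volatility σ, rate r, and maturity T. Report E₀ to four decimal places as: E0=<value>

E0=300.3626

d₁ = [ln(V₀/D) + (r + σ²/2)T] / (σ√T)
   = [ln(422.8265/126.9991) + (0.0057 + 0.5·0.1337²)·6.3764] / (0.1337·√6.3764)
   = [1.202782 + 0.093337] / 0.337613 = 3.839066
d₂ = d₁ − σ√T = 3.839066 − 0.337613 = 3.501453
N(d₁) = 0.999938,  N(d₂) = 0.999769,  e^(−rT) = 0.964307
E₀ = V₀·N(d₁) − D·e^(−rT)·N(d₂)
   = 422.8265·0.999938 − 126.9991·0.964307·0.999769 = 300.362592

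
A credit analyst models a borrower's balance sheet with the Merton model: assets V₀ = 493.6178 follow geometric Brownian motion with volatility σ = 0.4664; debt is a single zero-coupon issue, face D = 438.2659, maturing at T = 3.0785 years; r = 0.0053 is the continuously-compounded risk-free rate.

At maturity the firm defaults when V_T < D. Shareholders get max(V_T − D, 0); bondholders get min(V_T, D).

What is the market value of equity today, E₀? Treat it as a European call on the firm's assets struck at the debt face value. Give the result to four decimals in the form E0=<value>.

d₁ = [ln(V₀/D) + (r + σ²/2)T] / (σ√T)
   = [ln(493.6178/438.2659) + (0.0053 + 0.5·0.4664²)·3.0785] / (0.4664·√3.0785)
   = [0.118936 + 0.351148] / 0.818329 = 0.574443
d₂ = d₁ − σ√T = 0.574443 − 0.818329 = -0.243887
N(d₁) = 0.717166,  N(d₂) = 0.403659,  e^(−rT) = 0.983816
E₀ = V₀·N(d₁) − D·e^(−rT)·N(d₂)
   = 493.6178·0.717166 − 438.2659·0.983816·0.403659 = 179.958781

E0=179.9588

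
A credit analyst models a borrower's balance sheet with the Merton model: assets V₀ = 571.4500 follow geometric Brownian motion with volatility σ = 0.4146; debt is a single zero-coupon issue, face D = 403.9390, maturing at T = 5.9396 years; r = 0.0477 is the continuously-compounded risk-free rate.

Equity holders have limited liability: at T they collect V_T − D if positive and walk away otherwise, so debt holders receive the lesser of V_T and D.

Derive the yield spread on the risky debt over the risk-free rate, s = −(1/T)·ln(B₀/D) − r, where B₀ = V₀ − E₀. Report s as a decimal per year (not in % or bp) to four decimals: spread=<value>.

spread=0.0396

d₁ = [ln(V₀/D) + (r + σ²/2)T] / (σ√T)
   = [ln(571.4500/403.9390) + (0.0477 + 0.5·0.4146²)·5.9396] / (0.4146·√5.9396)
   = [0.346913 + 0.793807] / 1.010434 = 1.128941
d₂ = d₁ − σ√T = 1.128941 − 1.010434 = 0.118507
N(d₁) = 0.870539,  N(d₂) = 0.547167,  e^(−rT) = 0.753280
E₀ = V₀·N(d₁) − D·e^(−rT)·N(d₂)
   = 571.4500·0.870539 − 403.9390·0.753280·0.547167 = 330.977869
B₀ = V₀ − E₀ = 571.4500 − 330.977869 = 240.472131
spread = −(1/T)·ln(B₀/D) − r = −(1/5.9396)·ln(240.472131/403.9390) − 0.0477 = 0.03962232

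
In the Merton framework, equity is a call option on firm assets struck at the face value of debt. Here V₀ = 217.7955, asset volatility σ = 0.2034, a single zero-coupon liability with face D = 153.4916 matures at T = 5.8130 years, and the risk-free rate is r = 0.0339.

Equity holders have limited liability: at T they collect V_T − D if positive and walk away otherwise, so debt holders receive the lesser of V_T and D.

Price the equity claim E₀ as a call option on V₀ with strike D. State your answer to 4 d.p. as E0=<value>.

E0=97.0597

d₁ = [ln(V₀/D) + (r + σ²/2)T] / (σ√T)
   = [ln(217.7955/153.4916) + (0.0339 + 0.5·0.2034²)·5.8130] / (0.2034·√5.8130)
   = [0.349911 + 0.317307] / 0.490401 = 1.360556
d₂ = d₁ − σ√T = 1.360556 − 0.490401 = 0.870156
N(d₁) = 0.913173,  N(d₂) = 0.807892,  e^(−rT) = 0.821141
E₀ = V₀·N(d₁) − D·e^(−rT)·N(d₂)
   = 217.7955·0.913173 − 153.4916·0.821141·0.807892 = 97.059673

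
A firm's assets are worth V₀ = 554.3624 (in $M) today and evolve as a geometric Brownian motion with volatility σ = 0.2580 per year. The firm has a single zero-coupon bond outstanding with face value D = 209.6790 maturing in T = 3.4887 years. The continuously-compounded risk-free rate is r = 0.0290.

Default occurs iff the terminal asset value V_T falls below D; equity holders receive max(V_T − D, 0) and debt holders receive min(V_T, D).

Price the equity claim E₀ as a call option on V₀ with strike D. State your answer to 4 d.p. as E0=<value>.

d₁ = [ln(V₀/D) + (r + σ²/2)T] / (σ√T)
   = [ln(554.3624/209.6790) + (0.0290 + 0.5·0.2580²)·3.4887] / (0.2580·√3.4887)
   = [0.972241 + 0.217283] / 0.481894 = 2.468435
d₂ = d₁ − σ√T = 2.468435 − 0.481894 = 1.986541
N(d₁) = 0.993215,  N(d₂) = 0.976513,  e^(−rT) = 0.903777
E₀ = V₀·N(d₁) − D·e^(−rT)·N(d₂)
   = 554.3624·0.993215 − 209.6790·0.903777·0.976513 = 365.548576

E0=365.5486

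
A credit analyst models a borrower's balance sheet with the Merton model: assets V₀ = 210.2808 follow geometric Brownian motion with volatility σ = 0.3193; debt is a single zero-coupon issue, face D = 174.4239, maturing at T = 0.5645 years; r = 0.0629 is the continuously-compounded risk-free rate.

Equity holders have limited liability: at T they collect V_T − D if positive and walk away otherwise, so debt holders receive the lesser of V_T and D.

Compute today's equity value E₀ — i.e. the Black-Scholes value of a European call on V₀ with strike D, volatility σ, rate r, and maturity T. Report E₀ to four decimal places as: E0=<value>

d₁ = [ln(V₀/D) + (r + σ²/2)T] / (σ√T)
   = [ln(210.2808/174.4239) + (0.0629 + 0.5·0.3193²)·0.5645] / (0.3193·√0.5645)
   = [0.186955 + 0.064283] / 0.239900 = 1.047261
d₂ = d₁ − σ√T = 1.047261 − 0.239900 = 0.807361
N(d₁) = 0.852510,  N(d₂) = 0.790271,  e^(−rT) = 0.965116
E₀ = V₀·N(d₁) − D·e^(−rT)·N(d₂)
   = 210.2808·0.852510 − 174.4239·0.965116·0.790271 = 46.232974

E0=46.2330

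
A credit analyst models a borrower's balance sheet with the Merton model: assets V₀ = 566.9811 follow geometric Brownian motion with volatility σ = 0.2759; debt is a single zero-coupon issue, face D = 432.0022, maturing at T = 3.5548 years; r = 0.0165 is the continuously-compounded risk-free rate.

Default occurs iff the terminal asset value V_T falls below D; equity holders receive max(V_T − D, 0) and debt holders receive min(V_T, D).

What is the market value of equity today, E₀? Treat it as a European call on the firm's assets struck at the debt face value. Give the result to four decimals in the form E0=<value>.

d₁ = [ln(V₀/D) + (r + σ²/2)T] / (σ√T)
   = [ln(566.9811/432.0022) + (0.0165 + 0.5·0.2759²)·3.5548] / (0.2759·√3.5548)
   = [0.271895 + 0.193951] / 0.520187 = 0.895537
d₂ = d₁ − σ√T = 0.895537 − 0.520187 = 0.375351
N(d₁) = 0.814750,  N(d₂) = 0.646300,  e^(−rT) = 0.943033
E₀ = V₀·N(d₁) − D·e^(−rT)·N(d₂)
   = 566.9811·0.814750 − 432.0022·0.943033·0.646300 = 198.650213

E0=198.6502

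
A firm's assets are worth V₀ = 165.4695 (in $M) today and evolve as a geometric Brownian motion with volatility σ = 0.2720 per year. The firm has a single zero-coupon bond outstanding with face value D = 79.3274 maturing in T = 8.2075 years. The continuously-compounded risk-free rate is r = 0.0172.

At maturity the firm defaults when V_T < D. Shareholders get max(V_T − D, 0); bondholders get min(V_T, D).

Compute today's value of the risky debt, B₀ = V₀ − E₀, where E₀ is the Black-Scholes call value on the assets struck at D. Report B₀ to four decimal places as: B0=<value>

d₁ = [ln(V₀/D) + (r + σ²/2)T] / (σ√T)
   = [ln(165.4695/79.3274) + (0.0172 + 0.5·0.2720²)·8.2075] / (0.2720·√8.2075)
   = [0.735203 + 0.444781] / 0.779246 = 1.514265
d₂ = d₁ − σ√T = 1.514265 − 0.779246 = 0.735019
N(d₁) = 0.935021,  N(d₂) = 0.768836,  e^(−rT) = 0.868343
E₀ = V₀·N(d₁) − D·e^(−rT)·N(d₂)
   = 165.4695·0.935021 − 79.3274·0.868343·0.768836 = 101.757388
B₀ = V₀ − E₀ = 165.4695 − 101.757388 = 63.712112

B0=63.7121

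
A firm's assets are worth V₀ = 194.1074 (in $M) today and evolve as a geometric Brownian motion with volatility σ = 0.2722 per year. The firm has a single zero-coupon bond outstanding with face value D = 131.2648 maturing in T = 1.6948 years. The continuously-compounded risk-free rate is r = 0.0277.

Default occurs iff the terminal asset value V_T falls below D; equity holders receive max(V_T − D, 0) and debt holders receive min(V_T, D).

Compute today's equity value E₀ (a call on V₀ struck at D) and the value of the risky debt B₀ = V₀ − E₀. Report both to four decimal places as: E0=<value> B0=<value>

E0=71.7072 B0=122.4002

d₁ = [ln(V₀/D) + (r + σ²/2)T] / (σ√T)
   = [ln(194.1074/131.2648) + (0.0277 + 0.5·0.2722²)·1.6948] / (0.2722·√1.6948)
   = [0.391195 + 0.109732] / 0.354362 = 1.413602
d₂ = d₁ − σ√T = 1.413602 − 0.354362 = 1.059240
N(d₁) = 0.921261,  N(d₂) = 0.855255,  e^(−rT) = 0.954139
E₀ = V₀·N(d₁) − D·e^(−rT)·N(d₂)
   = 194.1074·0.921261 − 131.2648·0.954139·0.855255 = 71.707244
B₀ = V₀ − E₀ = 194.1074 − 71.707244 = 122.400156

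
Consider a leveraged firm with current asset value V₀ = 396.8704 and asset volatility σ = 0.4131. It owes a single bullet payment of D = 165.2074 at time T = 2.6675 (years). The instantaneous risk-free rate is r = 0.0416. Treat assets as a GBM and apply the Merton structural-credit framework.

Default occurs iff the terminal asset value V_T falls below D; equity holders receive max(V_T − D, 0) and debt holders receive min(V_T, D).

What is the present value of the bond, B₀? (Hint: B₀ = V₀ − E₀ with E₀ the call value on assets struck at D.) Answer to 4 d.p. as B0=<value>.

B0=142.8597

d₁ = [ln(V₀/D) + (r + σ²/2)T] / (σ√T)
   = [ln(396.8704/165.2074) + (0.0416 + 0.5·0.4131²)·2.6675] / (0.4131·√2.6675)
   = [0.876408 + 0.338575] / 0.674695 = 1.800788
d₂ = d₁ − σ√T = 1.800788 − 0.674695 = 1.126094
N(d₁) = 0.964132,  N(d₂) = 0.869937,  e^(−rT) = 0.894967
E₀ = V₀·N(d₁) − D·e^(−rT)·N(d₂)
   = 396.8704·0.964132 − 165.2074·0.894967·0.869937 = 254.010661
B₀ = V₀ − E₀ = 396.8704 − 254.010661 = 142.859739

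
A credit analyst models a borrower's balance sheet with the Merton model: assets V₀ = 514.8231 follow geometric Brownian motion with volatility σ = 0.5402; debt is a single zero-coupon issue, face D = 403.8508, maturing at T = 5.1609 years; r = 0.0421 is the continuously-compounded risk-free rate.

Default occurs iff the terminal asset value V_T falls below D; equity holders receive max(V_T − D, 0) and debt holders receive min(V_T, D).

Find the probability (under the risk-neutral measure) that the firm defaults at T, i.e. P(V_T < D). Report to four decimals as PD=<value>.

d₁ = [ln(V₀/D) + (r + σ²/2)T] / (σ√T)
   = [ln(514.8231/403.8508) + (0.0421 + 0.5·0.5402²)·5.1609] / (0.5402·√5.1609)
   = [0.242778 + 0.970291] / 1.227206 = 0.988480
d₂ = d₁ − σ√T = 0.988480 − 1.227206 = -0.238725
risk-neutral PD = N(−d₂) = N(0.238725) = 0.594341

PD=0.5943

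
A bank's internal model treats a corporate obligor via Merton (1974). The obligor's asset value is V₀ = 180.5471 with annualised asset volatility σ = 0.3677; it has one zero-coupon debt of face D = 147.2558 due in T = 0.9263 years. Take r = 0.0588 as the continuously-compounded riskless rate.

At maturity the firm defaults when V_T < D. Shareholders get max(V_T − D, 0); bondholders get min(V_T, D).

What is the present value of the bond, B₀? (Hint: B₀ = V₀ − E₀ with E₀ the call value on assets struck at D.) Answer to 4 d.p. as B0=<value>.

d₁ = [ln(V₀/D) + (r + σ²/2)T] / (σ√T)
   = [ln(180.5471/147.2558) + (0.0588 + 0.5·0.3677²)·0.9263] / (0.3677·√0.9263)
   = [0.203820 + 0.117086] / 0.353891 = 0.906794
d₂ = d₁ − σ√T = 0.906794 − 0.353891 = 0.552903
N(d₁) = 0.817742,  N(d₂) = 0.709835,  e^(−rT) = 0.946990
E₀ = V₀·N(d₁) − D·e^(−rT)·N(d₂)
   = 180.5471·0.817742 − 147.2558·0.946990·0.709835 = 48.654598
B₀ = V₀ − E₀ = 180.5471 − 48.654598 = 131.892502

B0=131.8925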